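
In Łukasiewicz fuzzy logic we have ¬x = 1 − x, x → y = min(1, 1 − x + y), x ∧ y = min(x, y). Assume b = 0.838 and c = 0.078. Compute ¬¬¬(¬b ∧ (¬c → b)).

0.838

¬b = 1 − 0.838 = 0.162
¬c = 1 − 0.078 = 0.922
¬c → b = min(1, 1 − 0.922 + 0.838) = min(1, 0.916) = 0.916
¬b ∧ (¬c → b) = min(0.162, 0.916) = 0.162
¬(¬b ∧ (¬c → b)) = 1 − 0.162 = 0.838
¬¬(¬b ∧ (¬c → b)) = 1 − 0.838 = 0.162
¬¬¬(¬b ∧ (¬c → b)) = 1 − 0.162 = 0.838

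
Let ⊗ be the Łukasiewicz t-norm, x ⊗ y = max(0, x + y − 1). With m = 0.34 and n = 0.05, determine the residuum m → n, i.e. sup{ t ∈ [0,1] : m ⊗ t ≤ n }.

0.71

The residuum of the Łukasiewicz t-norm gives the supremum: min(1, 1 − 0.34 + 0.05).
1 − 0.34 + 0.05 = 0.71, so t = min(1, 0.71) = 0.71.
Check: 0.34 ⊗ 0.71 = max(0, 0.05) = 0.05 ≤ 0.05.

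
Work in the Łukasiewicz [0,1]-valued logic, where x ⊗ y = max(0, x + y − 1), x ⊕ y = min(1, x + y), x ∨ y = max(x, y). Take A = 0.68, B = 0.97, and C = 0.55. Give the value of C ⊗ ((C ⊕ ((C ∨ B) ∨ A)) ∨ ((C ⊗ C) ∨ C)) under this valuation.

C ∨ B = max(0.55, 0.97) = 0.97
(C ∨ B) ∨ A = max(0.97, 0.68) = 0.97
C ⊕ ((C ∨ B) ∨ A) = min(1, 0.55 + 0.97) = min(1, 1.52) = 1.00
C ⊗ C = max(0, 0.55 + 0.55 − 1) = max(0, 0.10) = 0.10
(C ⊗ C) ∨ C = max(0.10, 0.55) = 0.55
(C ⊕ ((C ∨ B) ∨ A)) ∨ ((C ⊗ C) ∨ C) = max(1.00, 0.55) = 1.00
C ⊗ ((C ⊕ ((C ∨ B) ∨ A)) ∨ ((C ⊗ C) ∨ C)) = max(0, 0.55 + 1.00 − 1) = max(0, 0.55) = 0.55

0.55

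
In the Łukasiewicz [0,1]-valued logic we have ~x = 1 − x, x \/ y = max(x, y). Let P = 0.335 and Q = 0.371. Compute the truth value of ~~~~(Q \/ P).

0.371

Q \/ P = max(0.371, 0.335) = 0.371
~(Q \/ P) = 1 − 0.371 = 0.629
~~(Q \/ P) = 1 − 0.629 = 0.371
~~~(Q \/ P) = 1 − 0.371 = 0.629
~~~~(Q \/ P) = 1 − 0.629 = 0.371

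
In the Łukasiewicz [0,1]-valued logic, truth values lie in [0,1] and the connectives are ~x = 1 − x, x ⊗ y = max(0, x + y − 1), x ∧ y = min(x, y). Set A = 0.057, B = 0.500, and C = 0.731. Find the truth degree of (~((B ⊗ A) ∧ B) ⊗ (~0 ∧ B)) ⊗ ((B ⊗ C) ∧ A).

0.000

B ⊗ A = max(0, 0.500 + 0.057 − 1) = max(0, -0.443) = 0.000
(B ⊗ A) ∧ B = min(0.000, 0.500) = 0.000
~((B ⊗ A) ∧ B) = 1 − 0.000 = 1.000
~0 = 1 − 0.000 = 1.000
~0 ∧ B = min(1.000, 0.500) = 0.500
~((B ⊗ A) ∧ B) ⊗ (~0 ∧ B) = max(0, 1.000 + 0.500 − 1) = max(0, 0.500) = 0.500
B ⊗ C = max(0, 0.500 + 0.731 − 1) = max(0, 0.231) = 0.231
(B ⊗ C) ∧ A = min(0.231, 0.057) = 0.057
(~((B ⊗ A) ∧ B) ⊗ (~0 ∧ B)) ⊗ ((B ⊗ C) ∧ A) = max(0, 0.500 + 0.057 − 1) = max(0, -0.443) = 0.000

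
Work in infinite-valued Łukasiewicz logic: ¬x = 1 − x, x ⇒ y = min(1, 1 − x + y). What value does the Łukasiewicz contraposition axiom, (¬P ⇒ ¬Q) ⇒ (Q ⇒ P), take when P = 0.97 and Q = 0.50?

1.00

¬P = 1 − 0.97 = 0.03
¬Q = 1 − 0.50 = 0.50
¬P ⇒ ¬Q = min(1, 1 − 0.03 + 0.50) = min(1, 1.47) = 1.00
Q ⇒ P = min(1, 1 − 0.50 + 0.97) = min(1, 1.47) = 1.00
(¬P ⇒ ¬Q) ⇒ (Q ⇒ P) = min(1, 1 − 1.00 + 1.00) = min(1, 1.00) = 1.00
(As expected: an axiom of Ł∞, always 1.)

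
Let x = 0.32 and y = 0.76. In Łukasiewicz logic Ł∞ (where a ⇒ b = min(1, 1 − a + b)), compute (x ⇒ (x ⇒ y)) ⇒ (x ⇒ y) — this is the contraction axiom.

1.00

x ⇒ y = min(1, 1 − 0.32 + 0.76) = min(1, 1.44) = 1.00
x ⇒ (x ⇒ y) = min(1, 1 − 0.32 + 1.00) = min(1, 1.68) = 1.00
(x ⇒ (x ⇒ y)) ⇒ (x ⇒ y) = min(1, 1 − 1.00 + 1.00) = min(1, 1.00) = 1.00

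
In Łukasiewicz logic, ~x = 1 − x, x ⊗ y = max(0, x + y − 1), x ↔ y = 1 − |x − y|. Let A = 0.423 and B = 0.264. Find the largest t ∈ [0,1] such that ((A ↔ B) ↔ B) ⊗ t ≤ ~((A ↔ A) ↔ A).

A ↔ B = 1 − |0.423 − 0.264| = 1 − 0.159 = 0.841
(A ↔ B) ↔ B = 1 − |0.841 − 0.264| = 1 − 0.577 = 0.423
So the left factor is (A ↔ B) ↔ B = 0.423.
A ↔ A = 1 − |0.423 − 0.423| = 1 − 0.000 = 1.000
(A ↔ A) ↔ A = 1 − |1.000 − 0.423| = 1 − 0.577 = 0.423
~((A ↔ A) ↔ A) = 1 − 0.423 = 0.577
So the right-hand bound is ~((A ↔ A) ↔ A) = 0.577.
The residuum of the Łukasiewicz t-norm gives the supremum: min(1, 1 − 0.423 + 0.577).
1 − 0.423 + 0.577 = 1.154, so t = min(1, 1.154) = 1.000.
Check: 0.423 ⊗ 1.000 = max(0, 0.423) = 0.423 ≤ 0.577.

1.000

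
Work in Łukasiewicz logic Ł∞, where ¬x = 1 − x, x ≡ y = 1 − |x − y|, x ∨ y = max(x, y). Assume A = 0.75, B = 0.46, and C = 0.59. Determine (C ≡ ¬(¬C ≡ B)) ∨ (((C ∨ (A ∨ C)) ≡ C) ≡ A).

0.91

¬C = 1 − 0.59 = 0.41
¬C ≡ B = 1 − |0.41 − 0.46| = 1 − 0.05 = 0.95
¬(¬C ≡ B) = 1 − 0.95 = 0.05
C ≡ ¬(¬C ≡ B) = 1 − |0.59 − 0.05| = 1 − 0.54 = 0.46
A ∨ C = max(0.75, 0.59) = 0.75
C ∨ (A ∨ C) = max(0.59, 0.75) = 0.75
(C ∨ (A ∨ C)) ≡ C = 1 − |0.75 − 0.59| = 1 − 0.16 = 0.84
((C ∨ (A ∨ C)) ≡ C) ≡ A = 1 − |0.84 − 0.75| = 1 − 0.09 = 0.91
(C ≡ ¬(¬C ≡ B)) ∨ (((C ∨ (A ∨ C)) ≡ C) ≡ A) = max(0.46, 0.91) = 0.91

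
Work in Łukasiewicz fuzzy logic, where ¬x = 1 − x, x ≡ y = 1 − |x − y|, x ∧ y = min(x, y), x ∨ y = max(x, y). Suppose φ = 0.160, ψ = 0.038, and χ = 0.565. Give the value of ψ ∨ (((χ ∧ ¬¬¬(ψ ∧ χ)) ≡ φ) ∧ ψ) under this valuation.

ψ ∧ χ = min(0.038, 0.565) = 0.038
¬(ψ ∧ χ) = 1 − 0.038 = 0.962
¬¬(ψ ∧ χ) = 1 − 0.962 = 0.038
¬¬¬(ψ ∧ χ) = 1 − 0.038 = 0.962
χ ∧ ¬¬¬(ψ ∧ χ) = min(0.565, 0.962) = 0.565
(χ ∧ ¬¬¬(ψ ∧ χ)) ≡ φ = 1 − |0.565 − 0.160| = 1 − 0.405 = 0.595
((χ ∧ ¬¬¬(ψ ∧ χ)) ≡ φ) ∧ ψ = min(0.595, 0.038) = 0.038
ψ ∨ (((χ ∧ ¬¬¬(ψ ∧ χ)) ≡ φ) ∧ ψ) = max(0.038, 0.038) = 0.038

0.038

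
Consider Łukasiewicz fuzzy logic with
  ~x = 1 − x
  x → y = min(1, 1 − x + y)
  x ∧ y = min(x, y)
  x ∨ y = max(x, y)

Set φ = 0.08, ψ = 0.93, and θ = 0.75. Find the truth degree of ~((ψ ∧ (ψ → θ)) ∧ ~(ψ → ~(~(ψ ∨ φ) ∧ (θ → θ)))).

ψ → θ = min(1, 1 − 0.93 + 0.75) = min(1, 0.82) = 0.82
ψ ∧ (ψ → θ) = min(0.93, 0.82) = 0.82
ψ ∨ φ = max(0.93, 0.08) = 0.93
~(ψ ∨ φ) = 1 − 0.93 = 0.07
θ → θ = min(1, 1 − 0.75 + 0.75) = min(1, 1.00) = 1.00
~(ψ ∨ φ) ∧ (θ → θ) = min(0.07, 1.00) = 0.07
~(~(ψ ∨ φ) ∧ (θ → θ)) = 1 − 0.07 = 0.93
ψ → ~(~(ψ ∨ φ) ∧ (θ → θ)) = min(1, 1 − 0.93 + 0.93) = min(1, 1.00) = 1.00
~(ψ → ~(~(ψ ∨ φ) ∧ (θ → θ))) = 1 − 1.00 = 0.00
(ψ ∧ (ψ → θ)) ∧ ~(ψ → ~(~(ψ ∨ φ) ∧ (θ → θ))) = min(0.82, 0.00) = 0.00
~((ψ ∧ (ψ → θ)) ∧ ~(ψ → ~(~(ψ ∨ φ) ∧ (θ → θ)))) = 1 − 0.00 = 1.00

1.00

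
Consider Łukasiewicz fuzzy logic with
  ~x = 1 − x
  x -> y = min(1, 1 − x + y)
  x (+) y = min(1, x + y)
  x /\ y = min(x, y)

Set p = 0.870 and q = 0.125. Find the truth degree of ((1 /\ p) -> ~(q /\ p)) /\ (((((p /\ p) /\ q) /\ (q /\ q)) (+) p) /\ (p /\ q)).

1 /\ p = min(1.000, 0.870) = 0.870
q /\ p = min(0.125, 0.870) = 0.125
~(q /\ p) = 1 − 0.125 = 0.875
(1 /\ p) -> ~(q /\ p) = min(1, 1 − 0.870 + 0.875) = min(1, 1.005) = 1.000
p /\ p = min(0.870, 0.870) = 0.870
(p /\ p) /\ q = min(0.870, 0.125) = 0.125
q /\ q = min(0.125, 0.125) = 0.125
((p /\ p) /\ q) /\ (q /\ q) = min(0.125, 0.125) = 0.125
(((p /\ p) /\ q) /\ (q /\ q)) (+) p = min(1, 0.125 + 0.870) = min(1, 0.995) = 0.995
p /\ q = min(0.870, 0.125) = 0.125
((((p /\ p) /\ q) /\ (q /\ q)) (+) p) /\ (p /\ q) = min(0.995, 0.125) = 0.125
((1 /\ p) -> ~(q /\ p)) /\ (((((p /\ p) /\ q) /\ (q /\ q)) (+) p) /\ (p /\ q)) = min(1.000, 0.125) = 0.125

0.125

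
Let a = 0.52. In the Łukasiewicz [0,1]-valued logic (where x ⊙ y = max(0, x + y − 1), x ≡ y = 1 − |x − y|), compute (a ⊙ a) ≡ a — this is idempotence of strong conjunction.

a ⊙ a = max(0, 0.52 + 0.52 − 1) = max(0, 0.04) = 0.04
(a ⊙ a) ≡ a = 1 − |0.04 − 0.52| = 1 − 0.48 = 0.52
(The value 0.52 < 1 shows this instance is not satisfied; fails in Ł∞ since a ⊗ a = max(0, 2a−1) ≠ a in general.)

0.52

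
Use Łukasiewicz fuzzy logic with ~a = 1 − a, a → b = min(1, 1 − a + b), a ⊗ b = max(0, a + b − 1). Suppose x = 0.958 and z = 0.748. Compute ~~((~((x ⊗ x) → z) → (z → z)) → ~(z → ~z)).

0.496

x ⊗ x = max(0, 0.958 + 0.958 − 1) = max(0, 0.916) = 0.916
(x ⊗ x) → z = min(1, 1 − 0.916 + 0.748) = min(1, 0.832) = 0.832
~((x ⊗ x) → z) = 1 − 0.832 = 0.168
z → z = min(1, 1 − 0.748 + 0.748) = min(1, 1.000) = 1.000
~((x ⊗ x) → z) → (z → z) = min(1, 1 − 0.168 + 1.000) = min(1, 1.832) = 1.000
~z = 1 − 0.748 = 0.252
z → ~z = min(1, 1 − 0.748 + 0.252) = min(1, 0.504) = 0.504
~(z → ~z) = 1 − 0.504 = 0.496
(~((x ⊗ x) → z) → (z → z)) → ~(z → ~z) = min(1, 1 − 1.000 + 0.496) = min(1, 0.496) = 0.496
~((~((x ⊗ x) → z) → (z → z)) → ~(z → ~z)) = 1 − 0.496 = 0.504
~~((~((x ⊗ x) → z) → (z → z)) → ~(z → ~z)) = 1 − 0.504 = 0.496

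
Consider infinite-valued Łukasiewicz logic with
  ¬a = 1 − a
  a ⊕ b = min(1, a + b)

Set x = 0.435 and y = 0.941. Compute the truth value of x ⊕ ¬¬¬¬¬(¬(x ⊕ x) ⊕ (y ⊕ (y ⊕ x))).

0.435

x ⊕ x = min(1, 0.435 + 0.435) = min(1, 0.870) = 0.870
¬(x ⊕ x) = 1 − 0.870 = 0.130
y ⊕ x = min(1, 0.941 + 0.435) = min(1, 1.376) = 1.000
y ⊕ (y ⊕ x) = min(1, 0.941 + 1.000) = min(1, 1.941) = 1.000
¬(x ⊕ x) ⊕ (y ⊕ (y ⊕ x)) = min(1, 0.130 + 1.000) = min(1, 1.130) = 1.000
¬(¬(x ⊕ x) ⊕ (y ⊕ (y ⊕ x))) = 1 − 1.000 = 0.000
¬¬(¬(x ⊕ x) ⊕ (y ⊕ (y ⊕ x))) = 1 − 0.000 = 1.000
¬¬¬(¬(x ⊕ x) ⊕ (y ⊕ (y ⊕ x))) = 1 − 1.000 = 0.000
¬¬¬¬(¬(x ⊕ x) ⊕ (y ⊕ (y ⊕ x))) = 1 − 0.000 = 1.000
¬¬¬¬¬(¬(x ⊕ x) ⊕ (y ⊕ (y ⊕ x))) = 1 − 1.000 = 0.000
x ⊕ ¬¬¬¬¬(¬(x ⊕ x) ⊕ (y ⊕ (y ⊕ x))) = min(1, 0.435 + 0.000) = min(1, 0.435) = 0.435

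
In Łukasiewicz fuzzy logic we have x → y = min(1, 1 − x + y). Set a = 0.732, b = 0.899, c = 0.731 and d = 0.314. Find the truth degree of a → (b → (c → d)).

c → d = min(1, 1 − 0.731 + 0.314) = min(1, 0.583) = 0.583
b → (c → d) = min(1, 1 − 0.899 + 0.583) = min(1, 0.684) = 0.684
a → (b → (c → d)) = min(1, 1 − 0.732 + 0.684) = min(1, 0.952) = 0.952

0.952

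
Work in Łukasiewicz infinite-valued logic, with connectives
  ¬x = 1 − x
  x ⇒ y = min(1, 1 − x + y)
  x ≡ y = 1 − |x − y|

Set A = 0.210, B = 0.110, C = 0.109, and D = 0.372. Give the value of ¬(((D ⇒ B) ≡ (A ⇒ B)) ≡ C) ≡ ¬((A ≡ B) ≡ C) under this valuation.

0.938

D ⇒ B = min(1, 1 − 0.372 + 0.110) = min(1, 0.738) = 0.738
A ⇒ B = min(1, 1 − 0.210 + 0.110) = min(1, 0.900) = 0.900
(D ⇒ B) ≡ (A ⇒ B) = 1 − |0.738 − 0.900| = 1 − 0.162 = 0.838
((D ⇒ B) ≡ (A ⇒ B)) ≡ C = 1 − |0.838 − 0.109| = 1 − 0.729 = 0.271
¬(((D ⇒ B) ≡ (A ⇒ B)) ≡ C) = 1 − 0.271 = 0.729
A ≡ B = 1 − |0.210 − 0.110| = 1 − 0.100 = 0.900
(A ≡ B) ≡ C = 1 − |0.900 − 0.109| = 1 − 0.791 = 0.209
¬((A ≡ B) ≡ C) = 1 − 0.209 = 0.791
¬(((D ⇒ B) ≡ (A ⇒ B)) ≡ C) ≡ ¬((A ≡ B) ≡ C) = 1 − |0.729 − 0.791| = 1 − 0.062 = 0.938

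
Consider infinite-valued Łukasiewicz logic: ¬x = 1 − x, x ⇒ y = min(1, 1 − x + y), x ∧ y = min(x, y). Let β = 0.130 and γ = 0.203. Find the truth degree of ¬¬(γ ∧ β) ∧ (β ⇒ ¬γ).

0.130

γ ∧ β = min(0.203, 0.130) = 0.130
¬(γ ∧ β) = 1 − 0.130 = 0.870
¬¬(γ ∧ β) = 1 − 0.870 = 0.130
¬γ = 1 − 0.203 = 0.797
β ⇒ ¬γ = min(1, 1 − 0.130 + 0.797) = min(1, 1.667) = 1.000
¬¬(γ ∧ β) ∧ (β ⇒ ¬γ) = min(0.130, 1.000) = 0.130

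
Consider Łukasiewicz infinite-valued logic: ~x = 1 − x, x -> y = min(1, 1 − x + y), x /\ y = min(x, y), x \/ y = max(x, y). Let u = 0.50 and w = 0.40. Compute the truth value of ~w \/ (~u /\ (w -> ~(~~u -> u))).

~w = 1 − 0.40 = 0.60
~u = 1 − 0.50 = 0.50
~~u = 1 − 0.50 = 0.50
~~u -> u = min(1, 1 − 0.50 + 0.50) = min(1, 1.00) = 1.00
~(~~u -> u) = 1 − 1.00 = 0.00
w -> ~(~~u -> u) = min(1, 1 − 0.40 + 0.00) = min(1, 0.60) = 0.60
~u /\ (w -> ~(~~u -> u)) = min(0.50, 0.60) = 0.50
~w \/ (~u /\ (w -> ~(~~u -> u))) = max(0.60, 0.50) = 0.60

0.60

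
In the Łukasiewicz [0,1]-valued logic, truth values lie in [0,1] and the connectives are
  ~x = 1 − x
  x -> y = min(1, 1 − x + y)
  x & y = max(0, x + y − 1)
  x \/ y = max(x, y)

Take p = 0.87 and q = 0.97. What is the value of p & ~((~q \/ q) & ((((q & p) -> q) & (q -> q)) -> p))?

0.03

~q = 1 − 0.97 = 0.03
~q \/ q = max(0.03, 0.97) = 0.97
q & p = max(0, 0.97 + 0.87 − 1) = max(0, 0.84) = 0.84
(q & p) -> q = min(1, 1 − 0.84 + 0.97) = min(1, 1.13) = 1.00
q -> q = min(1, 1 − 0.97 + 0.97) = min(1, 1.00) = 1.00
((q & p) -> q) & (q -> q) = max(0, 1.00 + 1.00 − 1) = max(0, 1.00) = 1.00
(((q & p) -> q) & (q -> q)) -> p = min(1, 1 − 1.00 + 0.87) = min(1, 0.87) = 0.87
(~q \/ q) & ((((q & p) -> q) & (q -> q)) -> p) = max(0, 0.97 + 0.87 − 1) = max(0, 0.84) = 0.84
~((~q \/ q) & ((((q & p) -> q) & (q -> q)) -> p)) = 1 − 0.84 = 0.16
p & ~((~q \/ q) & ((((q & p) -> q) & (q -> q)) -> p)) = max(0, 0.87 + 0.16 − 1) = max(0, 0.03) = 0.03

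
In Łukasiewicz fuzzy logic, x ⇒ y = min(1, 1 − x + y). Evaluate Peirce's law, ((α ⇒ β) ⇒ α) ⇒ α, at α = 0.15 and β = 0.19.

α ⇒ β = min(1, 1 − 0.15 + 0.19) = min(1, 1.04) = 1.00
(α ⇒ β) ⇒ α = min(1, 1 − 1.00 + 0.15) = min(1, 0.15) = 0.15
((α ⇒ β) ⇒ α) ⇒ α = min(1, 1 − 0.15 + 0.15) = min(1, 1.00) = 1.00

1.00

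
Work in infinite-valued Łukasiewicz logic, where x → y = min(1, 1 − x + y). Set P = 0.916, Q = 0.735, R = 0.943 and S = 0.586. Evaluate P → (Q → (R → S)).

0.992

R → S = min(1, 1 − 0.943 + 0.586) = min(1, 0.643) = 0.643
Q → (R → S) = min(1, 1 − 0.735 + 0.643) = min(1, 0.908) = 0.908
P → (Q → (R → S)) = min(1, 1 − 0.916 + 0.908) = min(1, 0.992) = 0.992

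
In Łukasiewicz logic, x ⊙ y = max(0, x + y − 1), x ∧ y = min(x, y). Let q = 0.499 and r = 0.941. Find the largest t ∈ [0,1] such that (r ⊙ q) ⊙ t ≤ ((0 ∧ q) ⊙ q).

0.560

r ⊙ q = max(0, 0.941 + 0.499 − 1) = max(0, 0.440) = 0.440
So the left factor is r ⊙ q = 0.440.
0 ∧ q = min(0.000, 0.499) = 0.000
(0 ∧ q) ⊙ q = max(0, 0.000 + 0.499 − 1) = max(0, -0.501) = 0.000
So the right-hand bound is (0 ∧ q) ⊙ q = 0.000.
The residuum of the Łukasiewicz t-norm gives the supremum: min(1, 1 − 0.440 + 0.000).
1 − 0.440 + 0.000 = 0.560, so t = min(1, 0.560) = 0.560.
Check: 0.440 ⊙ 0.560 = max(0, 0.000) = 0.000 ≤ 0.000.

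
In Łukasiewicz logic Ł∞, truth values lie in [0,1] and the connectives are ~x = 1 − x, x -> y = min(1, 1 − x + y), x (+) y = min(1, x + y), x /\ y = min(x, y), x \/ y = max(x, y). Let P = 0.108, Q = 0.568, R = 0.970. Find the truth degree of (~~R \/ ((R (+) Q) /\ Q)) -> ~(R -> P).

0.892

~R = 1 − 0.970 = 0.030
~~R = 1 − 0.030 = 0.970
R (+) Q = min(1, 0.970 + 0.568) = min(1, 1.538) = 1.000
(R (+) Q) /\ Q = min(1.000, 0.568) = 0.568
~~R \/ ((R (+) Q) /\ Q) = max(0.970, 0.568) = 0.970
R -> P = min(1, 1 − 0.970 + 0.108) = min(1, 0.138) = 0.138
~(R -> P) = 1 − 0.138 = 0.862
(~~R \/ ((R (+) Q) /\ Q)) -> ~(R -> P) = min(1, 1 − 0.970 + 0.862) = min(1, 0.892) = 0.892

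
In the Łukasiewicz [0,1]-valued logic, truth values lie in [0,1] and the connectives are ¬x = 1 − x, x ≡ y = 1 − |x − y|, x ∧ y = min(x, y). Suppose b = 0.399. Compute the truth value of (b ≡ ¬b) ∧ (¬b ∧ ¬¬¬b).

¬b = 1 − 0.399 = 0.601
b ≡ ¬b = 1 − |0.399 − 0.601| = 1 − 0.202 = 0.798
¬¬b = 1 − 0.601 = 0.399
¬¬¬b = 1 − 0.399 = 0.601
¬b ∧ ¬¬¬b = min(0.601, 0.601) = 0.601
(b ≡ ¬b) ∧ (¬b ∧ ¬¬¬b) = min(0.798, 0.601) = 0.601

0.601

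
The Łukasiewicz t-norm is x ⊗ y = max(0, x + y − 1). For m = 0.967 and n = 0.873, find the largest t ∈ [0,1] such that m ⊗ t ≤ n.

0.906

The residuum of the Łukasiewicz t-norm gives the supremum: min(1, 1 − 0.967 + 0.873).
1 − 0.967 + 0.873 = 0.906, so t = min(1, 0.906) = 0.906.
Check: 0.967 ⊗ 0.906 = max(0, 0.873) = 0.873 ≤ 0.873.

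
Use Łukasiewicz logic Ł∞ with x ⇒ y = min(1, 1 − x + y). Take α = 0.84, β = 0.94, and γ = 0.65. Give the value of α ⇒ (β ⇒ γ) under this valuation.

0.87

β ⇒ γ = min(1, 1 − 0.94 + 0.65) = min(1, 0.71) = 0.71
α ⇒ (β ⇒ γ) = min(1, 1 − 0.84 + 0.71) = min(1, 0.87) = 0.87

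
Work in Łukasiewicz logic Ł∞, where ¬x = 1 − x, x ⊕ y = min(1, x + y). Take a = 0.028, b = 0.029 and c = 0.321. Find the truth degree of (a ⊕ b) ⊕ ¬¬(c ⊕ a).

a ⊕ b = min(1, 0.028 + 0.029) = min(1, 0.057) = 0.057
c ⊕ a = min(1, 0.321 + 0.028) = min(1, 0.349) = 0.349
¬(c ⊕ a) = 1 − 0.349 = 0.651
¬¬(c ⊕ a) = 1 − 0.651 = 0.349
(a ⊕ b) ⊕ ¬¬(c ⊕ a) = min(1, 0.057 + 0.349) = min(1, 0.406) = 0.406

0.406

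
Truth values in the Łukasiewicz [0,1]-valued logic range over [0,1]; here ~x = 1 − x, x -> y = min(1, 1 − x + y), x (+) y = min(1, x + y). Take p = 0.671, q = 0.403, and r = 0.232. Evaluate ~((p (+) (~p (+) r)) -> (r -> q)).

0.000

~p = 1 − 0.671 = 0.329
~p (+) r = min(1, 0.329 + 0.232) = min(1, 0.561) = 0.561
p (+) (~p (+) r) = min(1, 0.671 + 0.561) = min(1, 1.232) = 1.000
r -> q = min(1, 1 − 0.232 + 0.403) = min(1, 1.171) = 1.000
(p (+) (~p (+) r)) -> (r -> q) = min(1, 1 − 1.000 + 1.000) = min(1, 1.000) = 1.000
~((p (+) (~p (+) r)) -> (r -> q)) = 1 − 1.000 = 0.000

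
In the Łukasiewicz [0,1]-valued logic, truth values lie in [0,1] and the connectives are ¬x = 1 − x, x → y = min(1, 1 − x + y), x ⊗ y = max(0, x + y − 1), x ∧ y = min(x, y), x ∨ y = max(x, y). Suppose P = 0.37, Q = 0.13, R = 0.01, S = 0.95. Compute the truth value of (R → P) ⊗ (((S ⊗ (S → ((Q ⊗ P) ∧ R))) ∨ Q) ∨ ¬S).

R → P = min(1, 1 − 0.01 + 0.37) = min(1, 1.36) = 1.00
Q ⊗ P = max(0, 0.13 + 0.37 − 1) = max(0, -0.50) = 0.00
(Q ⊗ P) ∧ R = min(0.00, 0.01) = 0.00
S → ((Q ⊗ P) ∧ R) = min(1, 1 − 0.95 + 0.00) = min(1, 0.05) = 0.05
S ⊗ (S → ((Q ⊗ P) ∧ R)) = max(0, 0.95 + 0.05 − 1) = max(0, 0.00) = 0.00
(S ⊗ (S → ((Q ⊗ P) ∧ R))) ∨ Q = max(0.00, 0.13) = 0.13
¬S = 1 − 0.95 = 0.05
((S ⊗ (S → ((Q ⊗ P) ∧ R))) ∨ Q) ∨ ¬S = max(0.13, 0.05) = 0.13
(R → P) ⊗ (((S ⊗ (S → ((Q ⊗ P) ∧ R))) ∨ Q) ∨ ¬S) = max(0, 1.00 + 0.13 − 1) = max(0, 0.13) = 0.13

0.13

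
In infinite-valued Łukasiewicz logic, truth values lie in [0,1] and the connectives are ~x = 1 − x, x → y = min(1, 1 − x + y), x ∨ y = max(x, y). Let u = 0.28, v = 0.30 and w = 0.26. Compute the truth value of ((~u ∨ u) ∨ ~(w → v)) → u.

0.56

~u = 1 − 0.28 = 0.72
~u ∨ u = max(0.72, 0.28) = 0.72
w → v = min(1, 1 − 0.26 + 0.30) = min(1, 1.04) = 1.00
~(w → v) = 1 − 1.00 = 0.00
(~u ∨ u) ∨ ~(w → v) = max(0.72, 0.00) = 0.72
((~u ∨ u) ∨ ~(w → v)) → u = min(1, 1 − 0.72 + 0.28) = min(1, 0.56) = 0.56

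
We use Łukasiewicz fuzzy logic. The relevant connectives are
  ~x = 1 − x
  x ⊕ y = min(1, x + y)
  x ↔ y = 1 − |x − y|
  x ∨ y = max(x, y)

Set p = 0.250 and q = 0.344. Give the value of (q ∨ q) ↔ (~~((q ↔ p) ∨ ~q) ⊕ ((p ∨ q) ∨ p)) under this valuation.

0.344

q ∨ q = max(0.344, 0.344) = 0.344
q ↔ p = 1 − |0.344 − 0.250| = 1 − 0.094 = 0.906
~q = 1 − 0.344 = 0.656
(q ↔ p) ∨ ~q = max(0.906, 0.656) = 0.906
~((q ↔ p) ∨ ~q) = 1 − 0.906 = 0.094
~~((q ↔ p) ∨ ~q) = 1 − 0.094 = 0.906
p ∨ q = max(0.250, 0.344) = 0.344
(p ∨ q) ∨ p = max(0.344, 0.250) = 0.344
~~((q ↔ p) ∨ ~q) ⊕ ((p ∨ q) ∨ p) = min(1, 0.906 + 0.344) = min(1, 1.250) = 1.000
(q ∨ q) ↔ (~~((q ↔ p) ∨ ~q) ⊕ ((p ∨ q) ∨ p)) = 1 − |0.344 − 1.000| = 1 − 0.656 = 0.344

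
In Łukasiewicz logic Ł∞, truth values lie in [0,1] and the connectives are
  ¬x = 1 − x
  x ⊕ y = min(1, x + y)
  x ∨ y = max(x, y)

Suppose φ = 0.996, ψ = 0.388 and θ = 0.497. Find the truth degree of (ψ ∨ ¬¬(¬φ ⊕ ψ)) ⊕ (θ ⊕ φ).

1.000

¬φ = 1 − 0.996 = 0.004
¬φ ⊕ ψ = min(1, 0.004 + 0.388) = min(1, 0.392) = 0.392
¬(¬φ ⊕ ψ) = 1 − 0.392 = 0.608
¬¬(¬φ ⊕ ψ) = 1 − 0.608 = 0.392
ψ ∨ ¬¬(¬φ ⊕ ψ) = max(0.388, 0.392) = 0.392
θ ⊕ φ = min(1, 0.497 + 0.996) = min(1, 1.493) = 1.000
(ψ ∨ ¬¬(¬φ ⊕ ψ)) ⊕ (θ ⊕ φ) = min(1, 0.392 + 1.000) = min(1, 1.392) = 1.000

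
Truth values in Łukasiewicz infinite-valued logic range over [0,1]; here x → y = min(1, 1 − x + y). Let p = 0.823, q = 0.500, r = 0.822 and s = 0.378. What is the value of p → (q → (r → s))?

r → s = min(1, 1 − 0.822 + 0.378) = min(1, 0.556) = 0.556
q → (r → s) = min(1, 1 − 0.500 + 0.556) = min(1, 1.056) = 1.000
p → (q → (r → s)) = min(1, 1 − 0.823 + 1.000) = min(1, 1.177) = 1.000

1.000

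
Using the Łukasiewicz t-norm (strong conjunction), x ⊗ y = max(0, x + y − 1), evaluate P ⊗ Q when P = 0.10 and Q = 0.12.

P ⊗ Q = max(0, 0.10 + 0.12 − 1) = max(0, -0.78) = 0.00
For comparison, the Gödel (minimum) t-norm min(x, y) would give 0.10.

0.00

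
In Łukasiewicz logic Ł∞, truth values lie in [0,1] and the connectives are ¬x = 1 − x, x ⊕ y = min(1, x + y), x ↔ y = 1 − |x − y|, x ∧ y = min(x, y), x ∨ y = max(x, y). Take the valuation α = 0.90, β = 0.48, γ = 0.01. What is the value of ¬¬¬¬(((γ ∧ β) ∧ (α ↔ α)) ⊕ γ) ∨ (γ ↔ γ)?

1.00

γ ∧ β = min(0.01, 0.48) = 0.01
α ↔ α = 1 − |0.90 − 0.90| = 1 − 0.00 = 1.00
(γ ∧ β) ∧ (α ↔ α) = min(0.01, 1.00) = 0.01
((γ ∧ β) ∧ (α ↔ α)) ⊕ γ = min(1, 0.01 + 0.01) = min(1, 0.02) = 0.02
¬(((γ ∧ β) ∧ (α ↔ α)) ⊕ γ) = 1 − 0.02 = 0.98
¬¬(((γ ∧ β) ∧ (α ↔ α)) ⊕ γ) = 1 − 0.98 = 0.02
¬¬¬(((γ ∧ β) ∧ (α ↔ α)) ⊕ γ) = 1 − 0.02 = 0.98
¬¬¬¬(((γ ∧ β) ∧ (α ↔ α)) ⊕ γ) = 1 − 0.98 = 0.02
γ ↔ γ = 1 − |0.01 − 0.01| = 1 − 0.00 = 1.00
¬¬¬¬(((γ ∧ β) ∧ (α ↔ α)) ⊕ γ) ∨ (γ ↔ γ) = max(0.02, 1.00) = 1.00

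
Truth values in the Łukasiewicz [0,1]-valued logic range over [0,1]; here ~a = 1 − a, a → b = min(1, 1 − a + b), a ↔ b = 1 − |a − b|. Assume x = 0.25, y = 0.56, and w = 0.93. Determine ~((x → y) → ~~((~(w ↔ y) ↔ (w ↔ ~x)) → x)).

0.30

x → y = min(1, 1 − 0.25 + 0.56) = min(1, 1.31) = 1.00
w ↔ y = 1 − |0.93 − 0.56| = 1 − 0.37 = 0.63
~(w ↔ y) = 1 − 0.63 = 0.37
~x = 1 − 0.25 = 0.75
w ↔ ~x = 1 − |0.93 − 0.75| = 1 − 0.18 = 0.82
~(w ↔ y) ↔ (w ↔ ~x) = 1 − |0.37 − 0.82| = 1 − 0.45 = 0.55
(~(w ↔ y) ↔ (w ↔ ~x)) → x = min(1, 1 − 0.55 + 0.25) = min(1, 0.70) = 0.70
~((~(w ↔ y) ↔ (w ↔ ~x)) → x) = 1 − 0.70 = 0.30
~~((~(w ↔ y) ↔ (w ↔ ~x)) → x) = 1 − 0.30 = 0.70
(x → y) → ~~((~(w ↔ y) ↔ (w ↔ ~x)) → x) = min(1, 1 − 1.00 + 0.70) = min(1, 0.70) = 0.70
~((x → y) → ~~((~(w ↔ y) ↔ (w ↔ ~x)) → x)) = 1 − 0.70 = 0.30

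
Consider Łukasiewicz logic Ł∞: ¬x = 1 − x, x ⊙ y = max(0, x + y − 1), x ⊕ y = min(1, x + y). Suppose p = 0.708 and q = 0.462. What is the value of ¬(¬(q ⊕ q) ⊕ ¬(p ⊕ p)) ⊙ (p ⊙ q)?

0.094

q ⊕ q = min(1, 0.462 + 0.462) = min(1, 0.924) = 0.924
¬(q ⊕ q) = 1 − 0.924 = 0.076
p ⊕ p = min(1, 0.708 + 0.708) = min(1, 1.416) = 1.000
¬(p ⊕ p) = 1 − 1.000 = 0.000
¬(q ⊕ q) ⊕ ¬(p ⊕ p) = min(1, 0.076 + 0.000) = min(1, 0.076) = 0.076
¬(¬(q ⊕ q) ⊕ ¬(p ⊕ p)) = 1 − 0.076 = 0.924
p ⊙ q = max(0, 0.708 + 0.462 − 1) = max(0, 0.170) = 0.170
¬(¬(q ⊕ q) ⊕ ¬(p ⊕ p)) ⊙ (p ⊙ q) = max(0, 0.924 + 0.170 − 1) = max(0, 0.094) = 0.094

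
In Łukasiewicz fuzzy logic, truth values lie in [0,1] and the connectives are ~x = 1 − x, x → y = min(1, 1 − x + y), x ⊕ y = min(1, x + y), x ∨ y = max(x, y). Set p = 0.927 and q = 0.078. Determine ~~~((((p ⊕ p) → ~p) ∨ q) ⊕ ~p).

0.849

p ⊕ p = min(1, 0.927 + 0.927) = min(1, 1.854) = 1.000
~p = 1 − 0.927 = 0.073
(p ⊕ p) → ~p = min(1, 1 − 1.000 + 0.073) = min(1, 0.073) = 0.073
((p ⊕ p) → ~p) ∨ q = max(0.073, 0.078) = 0.078
(((p ⊕ p) → ~p) ∨ q) ⊕ ~p = min(1, 0.078 + 0.073) = min(1, 0.151) = 0.151
~((((p ⊕ p) → ~p) ∨ q) ⊕ ~p) = 1 − 0.151 = 0.849
~~((((p ⊕ p) → ~p) ∨ q) ⊕ ~p) = 1 − 0.849 = 0.151
~~~((((p ⊕ p) → ~p) ∨ q) ⊕ ~p) = 1 − 0.151 = 0.849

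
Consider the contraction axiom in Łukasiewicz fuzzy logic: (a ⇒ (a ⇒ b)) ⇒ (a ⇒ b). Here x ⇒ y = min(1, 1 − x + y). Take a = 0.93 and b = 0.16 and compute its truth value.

0.93

a ⇒ b = min(1, 1 − 0.93 + 0.16) = min(1, 0.23) = 0.23
a ⇒ (a ⇒ b) = min(1, 1 − 0.93 + 0.23) = min(1, 0.30) = 0.30
(a ⇒ (a ⇒ b)) ⇒ (a ⇒ b) = min(1, 1 − 0.30 + 0.23) = min(1, 0.93) = 0.93
(The value 0.93 < 1 shows this instance is not satisfied; fails in Ł∞ (the t-norm is not idempotent).)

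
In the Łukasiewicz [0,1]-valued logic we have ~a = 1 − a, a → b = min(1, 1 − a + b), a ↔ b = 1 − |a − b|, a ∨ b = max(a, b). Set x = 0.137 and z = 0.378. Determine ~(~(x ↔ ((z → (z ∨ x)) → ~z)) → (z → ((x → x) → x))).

z ∨ x = max(0.378, 0.137) = 0.378
z → (z ∨ x) = min(1, 1 − 0.378 + 0.378) = min(1, 1.000) = 1.000
~z = 1 − 0.378 = 0.622
(z → (z ∨ x)) → ~z = min(1, 1 − 1.000 + 0.622) = min(1, 0.622) = 0.622
x ↔ ((z → (z ∨ x)) → ~z) = 1 − |0.137 − 0.622| = 1 − 0.485 = 0.515
~(x ↔ ((z → (z ∨ x)) → ~z)) = 1 − 0.515 = 0.485
x → x = min(1, 1 − 0.137 + 0.137) = min(1, 1.000) = 1.000
(x → x) → x = min(1, 1 − 1.000 + 0.137) = min(1, 0.137) = 0.137
z → ((x → x) → x) = min(1, 1 − 0.378 + 0.137) = min(1, 0.759) = 0.759
~(x ↔ ((z → (z ∨ x)) → ~z)) → (z → ((x → x) → x)) = min(1, 1 − 0.485 + 0.759) = min(1, 1.274) = 1.000
~(~(x ↔ ((z → (z ∨ x)) → ~z)) → (z → ((x → x) → x))) = 1 − 1.000 = 0.000

0.000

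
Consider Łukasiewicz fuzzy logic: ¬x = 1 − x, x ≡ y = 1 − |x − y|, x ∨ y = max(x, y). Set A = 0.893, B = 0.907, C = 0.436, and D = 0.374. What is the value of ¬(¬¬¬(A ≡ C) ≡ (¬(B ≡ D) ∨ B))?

A ≡ C = 1 − |0.893 − 0.436| = 1 − 0.457 = 0.543
¬(A ≡ C) = 1 − 0.543 = 0.457
¬¬(A ≡ C) = 1 − 0.457 = 0.543
¬¬¬(A ≡ C) = 1 − 0.543 = 0.457
B ≡ D = 1 − |0.907 − 0.374| = 1 − 0.533 = 0.467
¬(B ≡ D) = 1 − 0.467 = 0.533
¬(B ≡ D) ∨ B = max(0.533, 0.907) = 0.907
¬¬¬(A ≡ C) ≡ (¬(B ≡ D) ∨ B) = 1 − |0.457 − 0.907| = 1 − 0.450 = 0.550
¬(¬¬¬(A ≡ C) ≡ (¬(B ≡ D) ∨ B)) = 1 − 0.550 = 0.450

0.450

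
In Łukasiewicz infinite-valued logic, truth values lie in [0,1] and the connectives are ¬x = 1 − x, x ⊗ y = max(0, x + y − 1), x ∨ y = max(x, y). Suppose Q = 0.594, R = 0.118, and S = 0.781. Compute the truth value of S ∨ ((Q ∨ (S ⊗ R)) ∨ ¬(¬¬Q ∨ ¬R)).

0.781

S ⊗ R = max(0, 0.781 + 0.118 − 1) = max(0, -0.101) = 0.000
Q ∨ (S ⊗ R) = max(0.594, 0.000) = 0.594
¬Q = 1 − 0.594 = 0.406
¬¬Q = 1 − 0.406 = 0.594
¬R = 1 − 0.118 = 0.882
¬¬Q ∨ ¬R = max(0.594, 0.882) = 0.882
¬(¬¬Q ∨ ¬R) = 1 − 0.882 = 0.118
(Q ∨ (S ⊗ R)) ∨ ¬(¬¬Q ∨ ¬R) = max(0.594, 0.118) = 0.594
S ∨ ((Q ∨ (S ⊗ R)) ∨ ¬(¬¬Q ∨ ¬R)) = max(0.781, 0.594) = 0.781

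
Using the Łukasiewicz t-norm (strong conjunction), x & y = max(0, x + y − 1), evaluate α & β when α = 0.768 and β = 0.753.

0.521

α & β = max(0, 0.768 + 0.753 − 1) = max(0, 0.521) = 0.521
For comparison, the Gödel (minimum) t-norm min(x, y) would give 0.753.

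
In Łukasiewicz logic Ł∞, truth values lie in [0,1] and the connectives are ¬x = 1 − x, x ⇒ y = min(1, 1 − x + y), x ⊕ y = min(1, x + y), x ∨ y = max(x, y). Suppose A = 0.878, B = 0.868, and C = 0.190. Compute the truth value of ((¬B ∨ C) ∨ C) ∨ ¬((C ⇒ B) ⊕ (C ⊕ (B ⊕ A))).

¬B = 1 − 0.868 = 0.132
¬B ∨ C = max(0.132, 0.190) = 0.190
(¬B ∨ C) ∨ C = max(0.190, 0.190) = 0.190
C ⇒ B = min(1, 1 − 0.190 + 0.868) = min(1, 1.678) = 1.000
B ⊕ A = min(1, 0.868 + 0.878) = min(1, 1.746) = 1.000
C ⊕ (B ⊕ A) = min(1, 0.190 + 1.000) = min(1, 1.190) = 1.000
(C ⇒ B) ⊕ (C ⊕ (B ⊕ A)) = min(1, 1.000 + 1.000) = min(1, 2.000) = 1.000
¬((C ⇒ B) ⊕ (C ⊕ (B ⊕ A))) = 1 − 1.000 = 0.000
((¬B ∨ C) ∨ C) ∨ ¬((C ⇒ B) ⊕ (C ⊕ (B ⊕ A))) = max(0.190, 0.000) = 0.190

0.190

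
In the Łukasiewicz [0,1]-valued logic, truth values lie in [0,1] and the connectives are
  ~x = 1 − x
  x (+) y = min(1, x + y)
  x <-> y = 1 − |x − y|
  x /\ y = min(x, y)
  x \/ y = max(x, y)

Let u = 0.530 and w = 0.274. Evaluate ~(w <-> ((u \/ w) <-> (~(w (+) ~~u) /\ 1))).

u \/ w = max(0.530, 0.274) = 0.530
~u = 1 − 0.530 = 0.470
~~u = 1 − 0.470 = 0.530
w (+) ~~u = min(1, 0.274 + 0.530) = min(1, 0.804) = 0.804
~(w (+) ~~u) = 1 − 0.804 = 0.196
~(w (+) ~~u) /\ 1 = min(0.196, 1.000) = 0.196
(u \/ w) <-> (~(w (+) ~~u) /\ 1) = 1 − |0.530 − 0.196| = 1 − 0.334 = 0.666
w <-> ((u \/ w) <-> (~(w (+) ~~u) /\ 1)) = 1 − |0.274 − 0.666| = 1 − 0.392 = 0.608
~(w <-> ((u \/ w) <-> (~(w (+) ~~u) /\ 1))) = 1 − 0.608 = 0.392

0.392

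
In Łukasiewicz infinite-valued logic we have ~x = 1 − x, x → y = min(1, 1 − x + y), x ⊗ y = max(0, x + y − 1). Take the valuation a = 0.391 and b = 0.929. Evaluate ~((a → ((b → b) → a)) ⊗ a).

b → b = min(1, 1 − 0.929 + 0.929) = min(1, 1.000) = 1.000
(b → b) → a = min(1, 1 − 1.000 + 0.391) = min(1, 0.391) = 0.391
a → ((b → b) → a) = min(1, 1 − 0.391 + 0.391) = min(1, 1.000) = 1.000
(a → ((b → b) → a)) ⊗ a = max(0, 1.000 + 0.391 − 1) = max(0, 0.391) = 0.391
~((a → ((b → b) → a)) ⊗ a) = 1 − 0.391 = 0.609

0.609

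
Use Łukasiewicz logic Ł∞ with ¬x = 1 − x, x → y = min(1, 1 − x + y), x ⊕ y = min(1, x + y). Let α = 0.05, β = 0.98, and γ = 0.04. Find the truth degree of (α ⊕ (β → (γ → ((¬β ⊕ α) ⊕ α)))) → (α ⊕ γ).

¬β = 1 − 0.98 = 0.02
¬β ⊕ α = min(1, 0.02 + 0.05) = min(1, 0.07) = 0.07
(¬β ⊕ α) ⊕ α = min(1, 0.07 + 0.05) = min(1, 0.12) = 0.12
γ → ((¬β ⊕ α) ⊕ α) = min(1, 1 − 0.04 + 0.12) = min(1, 1.08) = 1.00
β → (γ → ((¬β ⊕ α) ⊕ α)) = min(1, 1 − 0.98 + 1.00) = min(1, 1.02) = 1.00
α ⊕ (β → (γ → ((¬β ⊕ α) ⊕ α))) = min(1, 0.05 + 1.00) = min(1, 1.05) = 1.00
α ⊕ γ = min(1, 0.05 + 0.04) = min(1, 0.09) = 0.09
(α ⊕ (β → (γ → ((¬β ⊕ α) ⊕ α)))) → (α ⊕ γ) = min(1, 1 − 1.00 + 0.09) = min(1, 0.09) = 0.09

0.09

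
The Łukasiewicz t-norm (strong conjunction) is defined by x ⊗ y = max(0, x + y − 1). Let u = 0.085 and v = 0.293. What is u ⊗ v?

0.000

u ⊗ v = max(0, 0.085 + 0.293 − 1) = max(0, -0.622) = 0.000
For comparison, the Gödel (minimum) t-norm min(x, y) would give 0.085.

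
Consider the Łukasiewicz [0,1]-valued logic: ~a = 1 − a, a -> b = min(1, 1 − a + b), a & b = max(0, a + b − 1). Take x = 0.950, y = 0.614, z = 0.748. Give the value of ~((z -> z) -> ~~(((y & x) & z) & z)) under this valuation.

z -> z = min(1, 1 − 0.748 + 0.748) = min(1, 1.000) = 1.000
y & x = max(0, 0.614 + 0.950 − 1) = max(0, 0.564) = 0.564
(y & x) & z = max(0, 0.564 + 0.748 − 1) = max(0, 0.312) = 0.312
((y & x) & z) & z = max(0, 0.312 + 0.748 − 1) = max(0, 0.060) = 0.060
~(((y & x) & z) & z) = 1 − 0.060 = 0.940
~~(((y & x) & z) & z) = 1 − 0.940 = 0.060
(z -> z) -> ~~(((y & x) & z) & z) = min(1, 1 − 1.000 + 0.060) = min(1, 0.060) = 0.060
~((z -> z) -> ~~(((y & x) & z) & z)) = 1 − 0.060 = 0.940

0.940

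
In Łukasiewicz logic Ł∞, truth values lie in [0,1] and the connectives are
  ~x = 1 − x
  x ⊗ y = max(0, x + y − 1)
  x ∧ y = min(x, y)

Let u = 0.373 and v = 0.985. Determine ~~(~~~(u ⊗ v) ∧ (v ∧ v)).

0.642

u ⊗ v = max(0, 0.373 + 0.985 − 1) = max(0, 0.358) = 0.358
~(u ⊗ v) = 1 − 0.358 = 0.642
~~(u ⊗ v) = 1 − 0.642 = 0.358
~~~(u ⊗ v) = 1 − 0.358 = 0.642
v ∧ v = min(0.985, 0.985) = 0.985
~~~(u ⊗ v) ∧ (v ∧ v) = min(0.642, 0.985) = 0.642
~(~~~(u ⊗ v) ∧ (v ∧ v)) = 1 − 0.642 = 0.358
~~(~~~(u ⊗ v) ∧ (v ∧ v)) = 1 − 0.358 = 0.642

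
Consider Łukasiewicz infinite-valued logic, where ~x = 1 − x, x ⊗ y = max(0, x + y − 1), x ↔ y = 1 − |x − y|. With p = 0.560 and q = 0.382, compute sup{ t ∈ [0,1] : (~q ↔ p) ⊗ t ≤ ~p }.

0.498

~q = 1 − 0.382 = 0.618
~q ↔ p = 1 − |0.618 − 0.560| = 1 − 0.058 = 0.942
So the left factor is ~q ↔ p = 0.942.
~p = 1 − 0.560 = 0.440
So the right-hand bound is ~p = 0.440.
The residuum of the Łukasiewicz t-norm gives the supremum: min(1, 1 − 0.942 + 0.440).
1 − 0.942 + 0.440 = 0.498, so t = min(1, 0.498) = 0.498.
Check: 0.942 ⊗ 0.498 = max(0, 0.440) = 0.440 ≤ 0.440.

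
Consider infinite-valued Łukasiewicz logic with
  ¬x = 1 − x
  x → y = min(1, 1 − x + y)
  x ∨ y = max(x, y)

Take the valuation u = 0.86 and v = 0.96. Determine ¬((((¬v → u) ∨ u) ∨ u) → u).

0.14

¬v = 1 − 0.96 = 0.04
¬v → u = min(1, 1 − 0.04 + 0.86) = min(1, 1.82) = 1.00
(¬v → u) ∨ u = max(1.00, 0.86) = 1.00
((¬v → u) ∨ u) ∨ u = max(1.00, 0.86) = 1.00
(((¬v → u) ∨ u) ∨ u) → u = min(1, 1 − 1.00 + 0.86) = min(1, 0.86) = 0.86
¬((((¬v → u) ∨ u) ∨ u) → u) = 1 − 0.86 = 0.14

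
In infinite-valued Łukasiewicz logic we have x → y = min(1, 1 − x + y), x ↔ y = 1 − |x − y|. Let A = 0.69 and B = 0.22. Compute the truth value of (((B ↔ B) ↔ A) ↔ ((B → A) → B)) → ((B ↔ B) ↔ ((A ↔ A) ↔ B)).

B ↔ B = 1 − |0.22 − 0.22| = 1 − 0.00 = 1.00
(B ↔ B) ↔ A = 1 − |1.00 − 0.69| = 1 − 0.31 = 0.69
B → A = min(1, 1 − 0.22 + 0.69) = min(1, 1.47) = 1.00
(B → A) → B = min(1, 1 − 1.00 + 0.22) = min(1, 0.22) = 0.22
((B ↔ B) ↔ A) ↔ ((B → A) → B) = 1 − |0.69 − 0.22| = 1 − 0.47 = 0.53
A ↔ A = 1 − |0.69 − 0.69| = 1 − 0.00 = 1.00
(A ↔ A) ↔ B = 1 − |1.00 − 0.22| = 1 − 0.78 = 0.22
(B ↔ B) ↔ ((A ↔ A) ↔ B) = 1 − |1.00 − 0.22| = 1 − 0.78 = 0.22
(((B ↔ B) ↔ A) ↔ ((B → A) → B)) → ((B ↔ B) ↔ ((A ↔ A) ↔ B)) = min(1, 1 − 0.53 + 0.22) = min(1, 0.69) = 0.69

0.69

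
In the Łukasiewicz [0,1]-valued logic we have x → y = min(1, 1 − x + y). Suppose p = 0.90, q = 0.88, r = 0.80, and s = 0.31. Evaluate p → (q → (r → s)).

0.73

r → s = min(1, 1 − 0.80 + 0.31) = min(1, 0.51) = 0.51
q → (r → s) = min(1, 1 − 0.88 + 0.51) = min(1, 0.63) = 0.63
p → (q → (r → s)) = min(1, 1 − 0.90 + 0.63) = min(1, 0.73) = 0.73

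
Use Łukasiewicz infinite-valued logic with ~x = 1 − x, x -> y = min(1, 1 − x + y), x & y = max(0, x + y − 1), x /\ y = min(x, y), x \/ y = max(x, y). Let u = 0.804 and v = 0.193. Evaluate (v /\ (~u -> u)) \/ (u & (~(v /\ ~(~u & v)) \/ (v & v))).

~u = 1 − 0.804 = 0.196
~u -> u = min(1, 1 − 0.196 + 0.804) = min(1, 1.608) = 1.000
v /\ (~u -> u) = min(0.193, 1.000) = 0.193
~u & v = max(0, 0.196 + 0.193 − 1) = max(0, -0.611) = 0.000
~(~u & v) = 1 − 0.000 = 1.000
v /\ ~(~u & v) = min(0.193, 1.000) = 0.193
~(v /\ ~(~u & v)) = 1 − 0.193 = 0.807
v & v = max(0, 0.193 + 0.193 − 1) = max(0, -0.614) = 0.000
~(v /\ ~(~u & v)) \/ (v & v) = max(0.807, 0.000) = 0.807
u & (~(v /\ ~(~u & v)) \/ (v & v)) = max(0, 0.804 + 0.807 − 1) = max(0, 0.611) = 0.611
(v /\ (~u -> u)) \/ (u & (~(v /\ ~(~u & v)) \/ (v & v))) = max(0.193, 0.611) = 0.611

0.611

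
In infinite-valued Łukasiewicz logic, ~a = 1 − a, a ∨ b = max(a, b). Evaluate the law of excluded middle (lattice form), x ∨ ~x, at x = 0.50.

~x = 1 − 0.50 = 0.50
x ∨ ~x = max(0.50, 0.50) = 0.50
(The value 0.50 < 1 shows this instance is not satisfied; not a Ł∞-tautology — its value is max(a, 1−a).)

0.50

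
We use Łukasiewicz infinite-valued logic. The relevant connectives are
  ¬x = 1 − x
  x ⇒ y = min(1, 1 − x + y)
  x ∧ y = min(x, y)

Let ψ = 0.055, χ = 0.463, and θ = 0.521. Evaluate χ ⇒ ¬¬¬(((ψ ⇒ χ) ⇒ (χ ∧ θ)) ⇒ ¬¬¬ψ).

0.537

ψ ⇒ χ = min(1, 1 − 0.055 + 0.463) = min(1, 1.408) = 1.000
χ ∧ θ = min(0.463, 0.521) = 0.463
(ψ ⇒ χ) ⇒ (χ ∧ θ) = min(1, 1 − 1.000 + 0.463) = min(1, 0.463) = 0.463
¬ψ = 1 − 0.055 = 0.945
¬¬ψ = 1 − 0.945 = 0.055
¬¬¬ψ = 1 − 0.055 = 0.945
((ψ ⇒ χ) ⇒ (χ ∧ θ)) ⇒ ¬¬¬ψ = min(1, 1 − 0.463 + 0.945) = min(1, 1.482) = 1.000
¬(((ψ ⇒ χ) ⇒ (χ ∧ θ)) ⇒ ¬¬¬ψ) = 1 − 1.000 = 0.000
¬¬(((ψ ⇒ χ) ⇒ (χ ∧ θ)) ⇒ ¬¬¬ψ) = 1 − 0.000 = 1.000
¬¬¬(((ψ ⇒ χ) ⇒ (χ ∧ θ)) ⇒ ¬¬¬ψ) = 1 − 1.000 = 0.000
χ ⇒ ¬¬¬(((ψ ⇒ χ) ⇒ (χ ∧ θ)) ⇒ ¬¬¬ψ) = min(1, 1 − 0.463 + 0.000) = min(1, 0.537) = 0.537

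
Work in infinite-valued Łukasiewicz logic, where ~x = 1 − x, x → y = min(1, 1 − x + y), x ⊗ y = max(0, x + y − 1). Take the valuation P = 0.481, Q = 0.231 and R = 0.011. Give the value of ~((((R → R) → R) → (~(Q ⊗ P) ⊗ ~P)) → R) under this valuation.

R → R = min(1, 1 − 0.011 + 0.011) = min(1, 1.000) = 1.000
(R → R) → R = min(1, 1 − 1.000 + 0.011) = min(1, 0.011) = 0.011
Q ⊗ P = max(0, 0.231 + 0.481 − 1) = max(0, -0.288) = 0.000
~(Q ⊗ P) = 1 − 0.000 = 1.000
~P = 1 − 0.481 = 0.519
~(Q ⊗ P) ⊗ ~P = max(0, 1.000 + 0.519 − 1) = max(0, 0.519) = 0.519
((R → R) → R) → (~(Q ⊗ P) ⊗ ~P) = min(1, 1 − 0.011 + 0.519) = min(1, 1.508) = 1.000
(((R → R) → R) → (~(Q ⊗ P) ⊗ ~P)) → R = min(1, 1 − 1.000 + 0.011) = min(1, 0.011) = 0.011
~((((R → R) → R) → (~(Q ⊗ P) ⊗ ~P)) → R) = 1 − 0.011 = 0.989

0.989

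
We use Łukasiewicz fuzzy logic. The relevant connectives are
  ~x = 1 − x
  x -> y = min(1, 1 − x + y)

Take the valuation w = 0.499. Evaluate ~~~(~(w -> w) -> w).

0.000

w -> w = min(1, 1 − 0.499 + 0.499) = min(1, 1.000) = 1.000
~(w -> w) = 1 − 1.000 = 0.000
~(w -> w) -> w = min(1, 1 − 0.000 + 0.499) = min(1, 1.499) = 1.000
~(~(w -> w) -> w) = 1 − 1.000 = 0.000
~~(~(w -> w) -> w) = 1 − 0.000 = 1.000
~~~(~(w -> w) -> w) = 1 − 1.000 = 0.000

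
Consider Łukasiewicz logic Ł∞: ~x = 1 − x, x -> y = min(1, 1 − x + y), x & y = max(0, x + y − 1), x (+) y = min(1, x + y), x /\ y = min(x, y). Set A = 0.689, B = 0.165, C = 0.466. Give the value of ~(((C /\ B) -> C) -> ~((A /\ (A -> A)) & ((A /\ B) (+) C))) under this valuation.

C /\ B = min(0.466, 0.165) = 0.165
(C /\ B) -> C = min(1, 1 − 0.165 + 0.466) = min(1, 1.301) = 1.000
A -> A = min(1, 1 − 0.689 + 0.689) = min(1, 1.000) = 1.000
A /\ (A -> A) = min(0.689, 1.000) = 0.689
A /\ B = min(0.689, 0.165) = 0.165
(A /\ B) (+) C = min(1, 0.165 + 0.466) = min(1, 0.631) = 0.631
(A /\ (A -> A)) & ((A /\ B) (+) C) = max(0, 0.689 + 0.631 − 1) = max(0, 0.320) = 0.320
~((A /\ (A -> A)) & ((A /\ B) (+) C)) = 1 − 0.320 = 0.680
((C /\ B) -> C) -> ~((A /\ (A -> A)) & ((A /\ B) (+) C)) = min(1, 1 − 1.000 + 0.680) = min(1, 0.680) = 0.680
~(((C /\ B) -> C) -> ~((A /\ (A -> A)) & ((A /\ B) (+) C))) = 1 − 0.680 = 0.320

0.320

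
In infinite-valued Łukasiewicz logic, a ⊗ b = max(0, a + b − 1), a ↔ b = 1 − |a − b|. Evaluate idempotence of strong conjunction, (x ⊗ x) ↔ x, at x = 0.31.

x ⊗ x = max(0, 0.31 + 0.31 − 1) = max(0, -0.38) = 0.00
(x ⊗ x) ↔ x = 1 − |0.00 − 0.31| = 1 − 0.31 = 0.69
(The value 0.69 < 1 shows this instance is not satisfied; fails in Ł∞ since a ⊗ a = max(0, 2a−1) ≠ a in general.)

0.69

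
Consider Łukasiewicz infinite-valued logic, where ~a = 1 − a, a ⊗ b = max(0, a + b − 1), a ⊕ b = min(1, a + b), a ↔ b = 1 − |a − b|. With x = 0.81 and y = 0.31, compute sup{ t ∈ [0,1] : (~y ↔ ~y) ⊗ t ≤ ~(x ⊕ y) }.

~y = 1 − 0.31 = 0.69
~y ↔ ~y = 1 − |0.69 − 0.69| = 1 − 0.00 = 1.00
So the left factor is ~y ↔ ~y = 1.00.
x ⊕ y = min(1, 0.81 + 0.31) = min(1, 1.12) = 1.00
~(x ⊕ y) = 1 − 1.00 = 0.00
So the right-hand bound is ~(x ⊕ y) = 0.00.
The residuum of the Łukasiewicz t-norm gives the supremum: min(1, 1 − 1.00 + 0.00).
1 − 1.00 + 0.00 = 0.00, so t = min(1, 0.00) = 0.00.
Check: 1.00 ⊗ 0.00 = max(0, 0.00) = 0.00 ≤ 0.00.

0.00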